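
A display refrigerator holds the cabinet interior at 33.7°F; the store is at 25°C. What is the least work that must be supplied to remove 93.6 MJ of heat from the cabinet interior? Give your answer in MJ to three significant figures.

8.21 MJ

In absolute terms T_C = 274.09 K and T_H = 298.15 K, so ΔT = 24.06 K.
The reversible limit is COP_R = T_C/ΔT = 11.39, so W_min = Q_C/COP = Q_C·ΔT/T_C.
W_min = 93.60 × 24.06/274.09 = 8.215 MJ.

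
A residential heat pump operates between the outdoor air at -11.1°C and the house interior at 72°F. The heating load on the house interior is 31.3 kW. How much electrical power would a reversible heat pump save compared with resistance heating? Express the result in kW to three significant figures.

27.8 kW

In absolute terms T_C = 262.05 K and T_H = 295.37 K, so ΔT = 33.32 K.
COP_Carnot = T_H/ΔT = 295.37/33.32 = 8.864.
Resistance heating needs Ẇ_res = Q̇_H = 31.30 kW; the reversible heat pump needs only Ẇ_hp = Q̇_H/COP = 3.531 kW.
Saving = 31.30 − 3.531 = 27.77 kW.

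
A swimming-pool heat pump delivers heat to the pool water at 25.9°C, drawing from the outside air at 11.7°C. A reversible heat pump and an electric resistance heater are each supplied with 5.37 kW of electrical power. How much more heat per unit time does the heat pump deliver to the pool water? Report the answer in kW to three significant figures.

In absolute terms T_C = 284.85 K and T_H = 299.05 K, so ΔT = 14.20 K.
COP_Carnot = T_H/ΔT = 299.05/14.20 = 21.06.
The heat pump delivers Q̇_H = COP × Ẇ = 113.1 kW; the resistance heater delivers Ẇ = 5.370 kW.
Extra = (COP − 1)·Ẇ = 107.7 kW.

108 kW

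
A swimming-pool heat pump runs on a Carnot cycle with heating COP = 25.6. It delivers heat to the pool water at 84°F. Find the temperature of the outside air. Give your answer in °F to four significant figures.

COP_HP = T_H/(T_H − T_C) gives T_H − T_C = T_H/COP.
With T_H = 302.04 K, T_C = 302.04 × (1 − 1/25.6) = 290.24 K.
Converting, 290.24 K = 62.76°F.

62.76 °F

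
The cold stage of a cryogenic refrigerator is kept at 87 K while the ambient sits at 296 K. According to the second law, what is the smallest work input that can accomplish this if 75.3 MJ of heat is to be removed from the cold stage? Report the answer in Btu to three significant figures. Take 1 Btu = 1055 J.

The reservoir spacing is ΔT = 296 − 87 = 209.0 K.
The reversible limit is COP_R = T_C/ΔT = 0.4163, so W_min = Q_C/COP = Q_C·ΔT/T_C.
W_min = 75.30 × 209.0/87.00 = 180.9 MJ = 171500 Btu.

171000 Btu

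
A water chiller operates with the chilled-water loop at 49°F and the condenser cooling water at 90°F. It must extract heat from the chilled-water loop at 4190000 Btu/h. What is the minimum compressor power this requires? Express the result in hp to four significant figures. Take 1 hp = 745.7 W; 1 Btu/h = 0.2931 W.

In absolute terms T_C = 282.59 K and T_H = 305.37 K, so ΔT = 22.78 K.
COP_Carnot = T_C/ΔT = 282.59/22.78 = 12.41.
Ẇ_min = Q̇/COP_Carnot = 4190000/12.41 = 337700 Btu/h = 132.7 hp.

132.7 hp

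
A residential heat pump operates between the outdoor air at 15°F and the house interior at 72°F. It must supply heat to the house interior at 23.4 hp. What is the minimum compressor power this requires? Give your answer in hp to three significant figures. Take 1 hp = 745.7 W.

2.51 hp

In absolute terms T_C = 263.71 K and T_H = 295.37 K, so ΔT = 31.67 K.
COP_Carnot = T_H/ΔT = 295.37/31.67 = 9.328.
Ẇ_min = Q̇/COP_Carnot = 23.40/9.328 = 2.509 hp.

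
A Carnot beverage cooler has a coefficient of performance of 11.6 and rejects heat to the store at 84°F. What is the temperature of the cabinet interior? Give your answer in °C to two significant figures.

4.9 °C

For a Carnot refrigerator COP_R = T_C/(T_H − T_C), so T_C = COP·T_H/(1 + COP).
With T_H = 302.04 K, T_C = 11.6 × 302.04/12.60 = 278.07 K.
Converting, 278.07 K = 4.92°C.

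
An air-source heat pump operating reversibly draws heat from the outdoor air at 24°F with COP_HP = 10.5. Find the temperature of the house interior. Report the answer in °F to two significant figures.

COP_HP = T_H/(T_H − T_C) rearranges to T_H = COP·T_C/(COP − 1).
With T_C = 268.71 K, T_H = 10.5 × 268.71/9.500 = 296.99 K.
Converting, 296.99 K = 74.91°F.

75 °F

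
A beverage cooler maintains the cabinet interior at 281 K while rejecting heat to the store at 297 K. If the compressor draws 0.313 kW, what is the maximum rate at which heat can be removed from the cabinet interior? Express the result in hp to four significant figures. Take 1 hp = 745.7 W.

The reservoir spacing is ΔT = 297 − 281 = 16.00 K.
COP_Carnot = T_C/ΔT = 281.00/16.00 = 17.56.
Q̇_max = COP_Carnot × Ẇ = 17.56 × 0.3130 kW = 5.497 kW = 7.372 hp.

7.372 hp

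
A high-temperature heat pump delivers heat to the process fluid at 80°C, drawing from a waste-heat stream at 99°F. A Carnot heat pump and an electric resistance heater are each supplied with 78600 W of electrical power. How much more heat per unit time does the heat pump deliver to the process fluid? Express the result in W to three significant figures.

In absolute terms T_C = 310.37 K and T_H = 353.15 K, so ΔT = 42.78 K.
COP_Carnot = T_H/ΔT = 353.15/42.78 = 8.255.
The heat pump delivers Q̇_H = COP × Ẇ = 648900 W; the resistance heater delivers Ẇ = 78600 W.
Extra = (COP − 1)·Ẇ = 570300 W.

570000 W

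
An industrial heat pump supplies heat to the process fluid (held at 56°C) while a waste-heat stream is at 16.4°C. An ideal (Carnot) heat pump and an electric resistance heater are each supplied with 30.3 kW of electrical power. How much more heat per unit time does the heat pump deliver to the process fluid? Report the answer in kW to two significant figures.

220 kW

In absolute terms T_C = 289.55 K and T_H = 329.15 K, so ΔT = 39.60 K.
COP_Carnot = T_H/ΔT = 329.15/39.60 = 8.312.
The heat pump delivers Q̇_H = COP × Ẇ = 251.8 kW; the resistance heater delivers Ẇ = 30.30 kW.
Extra = (COP − 1)·Ẇ = 221.5 kW.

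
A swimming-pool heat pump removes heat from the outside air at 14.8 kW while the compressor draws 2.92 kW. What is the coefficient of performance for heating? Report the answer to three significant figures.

6.07

The first law gives Q̇_H = Q̇_C + Ẇ, so the three rates are Q̇_C = 14.80, Q̇_H = 17.72, Ẇ = 2.920 kW.
COP_HP = Q̇_H/Ẇ = 17.72/2.920 = 6.068.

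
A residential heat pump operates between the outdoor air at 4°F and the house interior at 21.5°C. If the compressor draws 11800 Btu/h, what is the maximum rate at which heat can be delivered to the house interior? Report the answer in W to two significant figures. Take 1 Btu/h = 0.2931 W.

In absolute terms T_C = 257.59 K and T_H = 294.65 K, so ΔT = 37.06 K.
COP_Carnot = T_H/ΔT = 294.65/37.06 = 7.952.
Q̇_max = COP_Carnot × Ẇ = 7.952 × 11800 Btu/h = 93830 Btu/h = 27500 W.

28000 W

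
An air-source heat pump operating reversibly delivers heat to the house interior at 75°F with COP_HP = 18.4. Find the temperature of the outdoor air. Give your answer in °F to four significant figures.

COP_HP = T_H/(T_H − T_C) gives T_H − T_C = T_H/COP.
With T_H = 297.04 K, T_C = 297.04 × (1 − 1/18.4) = 280.90 K.
Converting, 280.90 K = 45.94°F.

45.94 °F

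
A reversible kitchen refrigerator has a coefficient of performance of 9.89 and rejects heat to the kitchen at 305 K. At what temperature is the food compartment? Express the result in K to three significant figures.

277 K

For a Carnot refrigerator COP_R = T_C/(T_H − T_C), so T_C = COP·T_H/(1 + COP).
With T_H = 305.00 K, T_C = 9.89 × 305.00/10.89 = 276.99 K.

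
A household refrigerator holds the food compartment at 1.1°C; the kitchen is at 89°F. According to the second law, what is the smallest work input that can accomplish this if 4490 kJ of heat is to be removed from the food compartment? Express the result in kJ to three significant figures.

500 kJ

In absolute terms T_C = 274.25 K and T_H = 304.82 K, so ΔT = 30.57 K.
The reversible limit is COP_R = T_C/ΔT = 8.972, so W_min = Q_C/COP = Q_C·ΔT/T_C.
W_min = 4490 × 30.57/274.25 = 500.4 kJ.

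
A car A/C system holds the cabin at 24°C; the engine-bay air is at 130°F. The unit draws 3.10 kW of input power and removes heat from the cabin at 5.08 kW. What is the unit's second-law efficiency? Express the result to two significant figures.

COP_actual = Q̇_C/Ẇ = 5.080/3.100 = 1.639.
In absolute terms T_C = 297.15 K and T_H = 327.59 K, so ΔT = 30.44 K.
COP_Carnot = T_C/ΔT = 297.15/30.44 = 9.760.
η_II = COP_actual/COP_Carnot = 1.639/9.760 = 0.1679.

0.17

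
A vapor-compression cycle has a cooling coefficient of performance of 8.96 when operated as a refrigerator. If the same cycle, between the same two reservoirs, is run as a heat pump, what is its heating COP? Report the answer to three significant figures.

9.96

The first law on one cycle gives Q_H = Q_C + W, so Q_H/W = Q_C/W + 1.
COP_HP = COP_R + 1 = 8.96 + 1 = 9.96.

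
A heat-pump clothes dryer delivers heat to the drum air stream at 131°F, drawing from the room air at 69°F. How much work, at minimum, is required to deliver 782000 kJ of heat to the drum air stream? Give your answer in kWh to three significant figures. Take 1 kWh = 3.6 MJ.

In absolute terms T_C = 293.71 K and T_H = 328.15 K, so ΔT = 34.44 K.
The reversible limit is COP_HP = T_H/ΔT = 9.527, so W_min = Q_H/COP = Q_H·ΔT/T_H.
W_min = 782000 × 34.44/328.15 = 82080 kJ = 22.80 kWh.

22.8 kWh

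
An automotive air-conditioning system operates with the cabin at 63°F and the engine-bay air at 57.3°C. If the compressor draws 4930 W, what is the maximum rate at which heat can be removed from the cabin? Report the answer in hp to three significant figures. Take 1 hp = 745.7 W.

In absolute terms T_C = 290.37 K and T_H = 330.45 K, so ΔT = 40.08 K.
COP_Carnot = T_C/ΔT = 290.37/40.08 = 7.245.
Q̇_max = COP_Carnot × Ẇ = 7.245 × 4930 W = 35720 W = 47.90 hp.

47.9 hp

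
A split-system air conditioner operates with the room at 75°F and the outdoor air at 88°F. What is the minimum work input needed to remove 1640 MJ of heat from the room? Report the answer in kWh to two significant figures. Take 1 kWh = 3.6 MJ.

11 kWh

In absolute terms T_C = 297.04 K and T_H = 304.26 K, so ΔT = 7.222 K.
The reversible limit is COP_R = T_C/ΔT = 41.13, so W_min = Q_C/COP = Q_C·ΔT/T_C.
W_min = 1640 × 7.222/297.04 = 39.88 MJ = 11.08 kWh.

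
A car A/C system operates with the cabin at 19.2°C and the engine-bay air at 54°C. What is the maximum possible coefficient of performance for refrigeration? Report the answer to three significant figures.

8.40

In absolute terms T_C = 292.35 K and T_H = 327.15 K, so ΔT = 34.80 K.
For a reversible cycle, COP_Carnot = T_C/ΔT = 292.35/34.80 = 8.401.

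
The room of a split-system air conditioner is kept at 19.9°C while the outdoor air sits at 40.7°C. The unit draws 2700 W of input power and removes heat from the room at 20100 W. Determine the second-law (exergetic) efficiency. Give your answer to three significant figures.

0.528

COP_actual = Q̇_C/Ẇ = 20100/2700 = 7.444.
In absolute terms T_C = 293.05 K and T_H = 313.85 K, so ΔT = 20.80 K.
COP_Carnot = T_C/ΔT = 293.05/20.80 = 14.09.
η_II = COP_actual/COP_Carnot = 7.444/14.09 = 0.5284.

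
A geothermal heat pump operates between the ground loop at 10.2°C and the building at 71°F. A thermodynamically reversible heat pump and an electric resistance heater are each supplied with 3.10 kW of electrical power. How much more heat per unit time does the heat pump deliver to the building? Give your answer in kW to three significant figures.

In absolute terms T_C = 283.35 K and T_H = 294.82 K, so ΔT = 11.47 K.
COP_Carnot = T_H/ΔT = 294.82/11.47 = 25.71.
The heat pump delivers Q̇_H = COP × Ẇ = 79.70 kW; the resistance heater delivers Ẇ = 3.100 kW.
Extra = (COP − 1)·Ẇ = 76.60 kW.

76.6 kW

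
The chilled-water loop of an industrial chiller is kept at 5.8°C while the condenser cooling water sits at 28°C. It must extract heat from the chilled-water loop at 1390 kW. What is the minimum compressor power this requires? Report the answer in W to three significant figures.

In absolute terms T_C = 278.95 K and T_H = 301.15 K, so ΔT = 22.20 K.
COP_Carnot = T_C/ΔT = 278.95/22.20 = 12.57.
Ẇ_min = Q̇/COP_Carnot = 1390/12.57 = 110.6 kW = 110600 W.

111000 W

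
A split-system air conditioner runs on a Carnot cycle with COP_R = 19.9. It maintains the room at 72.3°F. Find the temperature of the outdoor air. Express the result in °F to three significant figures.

COP_R = T_C/(T_H − T_C) gives T_H − T_C = T_C/COP.
With T_C = 295.54 K, T_H = 295.54 × (1 + 1/19.9) = 310.39 K.
Converting, 310.39 K = 99.03°F.

99.0 °F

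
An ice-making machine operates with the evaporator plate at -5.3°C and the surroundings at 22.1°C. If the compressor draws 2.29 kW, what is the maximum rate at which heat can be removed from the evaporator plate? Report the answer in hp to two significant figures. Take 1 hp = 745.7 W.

30 hp

In absolute terms T_C = 267.85 K and T_H = 295.25 K, so ΔT = 27.40 K.
COP_Carnot = T_C/ΔT = 267.85/27.40 = 9.776.
Q̇_max = COP_Carnot × Ẇ = 9.776 × 2.290 kW = 22.39 kW = 30.02 hp.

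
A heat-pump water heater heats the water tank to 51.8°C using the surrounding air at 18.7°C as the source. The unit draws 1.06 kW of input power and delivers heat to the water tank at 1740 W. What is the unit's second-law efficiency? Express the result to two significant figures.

Converting, Q̇_H = 1740 W = 1.740 kW, so COP_actual = Q̇_H/Ẇ = 1.740/1.060 = 1.642.
In absolute terms T_C = 291.85 K and T_H = 324.95 K, so ΔT = 33.10 K.
COP_Carnot = T_H/ΔT = 324.95/33.10 = 9.817.
η_II = COP_actual/COP_Carnot = 1.642/9.817 = 0.1672.

0.17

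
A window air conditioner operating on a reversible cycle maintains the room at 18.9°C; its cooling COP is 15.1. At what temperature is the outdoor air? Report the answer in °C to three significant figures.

38.2 °C

COP_R = T_C/(T_H − T_C) gives T_H − T_C = T_C/COP.
With T_C = 292.05 K, T_H = 292.05 × (1 + 1/15.1) = 311.39 K.
Converting, 311.39 K = 38.24°C.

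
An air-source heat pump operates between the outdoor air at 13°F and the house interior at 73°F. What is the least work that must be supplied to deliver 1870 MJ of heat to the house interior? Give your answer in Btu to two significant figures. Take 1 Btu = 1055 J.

In absolute terms T_C = 262.59 K and T_H = 295.93 K, so ΔT = 33.33 K.
The reversible limit is COP_HP = T_H/ΔT = 8.878, so W_min = Q_H/COP = Q_H·ΔT/T_H.
W_min = 1870 × 33.33/295.93 = 210.6 MJ = 199700 Btu.

200000 Btu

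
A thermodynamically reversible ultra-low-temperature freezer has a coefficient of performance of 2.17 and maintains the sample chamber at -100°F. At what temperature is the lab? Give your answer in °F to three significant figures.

COP_R = T_C/(T_H − T_C) gives T_H − T_C = T_C/COP.
With T_C = 199.82 K, T_H = 199.82 × (1 + 1/2.17) = 291.90 K.
Converting, 291.90 K = 65.75°F.

65.7 °F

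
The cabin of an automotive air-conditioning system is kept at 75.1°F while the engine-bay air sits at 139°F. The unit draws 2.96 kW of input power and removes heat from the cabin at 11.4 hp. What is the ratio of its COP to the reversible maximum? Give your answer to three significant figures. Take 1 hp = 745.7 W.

Converting, Q̇_C = 11.40 hp = 8.501 kW, so COP_actual = Q̇_C/Ẇ = 8.501/2.960 = 2.872.
In absolute terms T_C = 297.09 K and T_H = 332.59 K, so ΔT = 35.50 K.
COP_Carnot = T_C/ΔT = 297.09/35.50 = 8.369.
η_II = COP_actual/COP_Carnot = 2.872/8.369 = 0.3432.

0.343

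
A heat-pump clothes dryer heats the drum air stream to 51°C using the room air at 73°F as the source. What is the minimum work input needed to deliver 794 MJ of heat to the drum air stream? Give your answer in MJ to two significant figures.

In absolute terms T_C = 295.93 K and T_H = 324.15 K, so ΔT = 28.22 K.
The reversible limit is COP_HP = T_H/ΔT = 11.49, so W_min = Q_H/COP = Q_H·ΔT/T_H.
W_min = 794.0 × 28.22/324.15 = 69.13 MJ.

69 MJ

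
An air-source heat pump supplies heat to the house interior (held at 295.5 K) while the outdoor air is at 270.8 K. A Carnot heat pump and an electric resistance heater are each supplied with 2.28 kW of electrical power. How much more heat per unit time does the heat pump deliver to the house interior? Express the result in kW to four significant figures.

The reservoir spacing is ΔT = 295.5 − 270.8 = 24.70 K.
COP_Carnot = T_H/ΔT = 295.50/24.70 = 11.96.
The heat pump delivers Q̇_H = COP × Ẇ = 27.28 kW; the resistance heater delivers Ẇ = 2.280 kW.
Extra = (COP − 1)·Ẇ = 25.00 kW.

25.00 kW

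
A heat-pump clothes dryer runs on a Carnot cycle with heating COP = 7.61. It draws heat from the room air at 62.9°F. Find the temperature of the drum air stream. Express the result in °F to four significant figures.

COP_HP = T_H/(T_H − T_C) rearranges to T_H = COP·T_C/(COP − 1).
With T_C = 290.32 K, T_H = 7.61 × 290.32/6.610 = 334.24 K.
Converting, 334.24 K = 141.96°F.

142.0 °F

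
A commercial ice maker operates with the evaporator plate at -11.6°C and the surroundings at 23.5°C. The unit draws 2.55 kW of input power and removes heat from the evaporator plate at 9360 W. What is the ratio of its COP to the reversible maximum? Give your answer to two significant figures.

Converting, Q̇_C = 9360 W = 9.360 kW, so COP_actual = Q̇_C/Ẇ = 9.360/2.550 = 3.671.
In absolute terms T_C = 261.55 K and T_H = 296.65 K, so ΔT = 35.10 K.
COP_Carnot = T_C/ΔT = 261.55/35.10 = 7.452.
η_II = COP_actual/COP_Carnot = 3.671/7.452 = 0.4926.

0.49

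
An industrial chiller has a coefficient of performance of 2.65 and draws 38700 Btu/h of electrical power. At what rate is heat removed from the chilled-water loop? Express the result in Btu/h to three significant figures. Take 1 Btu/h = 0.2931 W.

Q̇_C = COP × Ẇ = 2.65 × 38700 = 102600 Btu/h.

103000 Btu/h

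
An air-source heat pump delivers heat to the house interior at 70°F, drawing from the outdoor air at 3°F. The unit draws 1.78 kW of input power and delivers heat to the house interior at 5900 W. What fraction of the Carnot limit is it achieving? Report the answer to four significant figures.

Converting, Q̇_H = 5900 W = 5.900 kW, so COP_actual = Q̇_H/Ẇ = 5.900/1.780 = 3.315.
In absolute terms T_C = 257.04 K and T_H = 294.26 K, so ΔT = 37.22 K.
COP_Carnot = T_H/ΔT = 294.26/37.22 = 7.906.
η_II = COP_actual/COP_Carnot = 3.315/7.906 = 0.4193.

0.4193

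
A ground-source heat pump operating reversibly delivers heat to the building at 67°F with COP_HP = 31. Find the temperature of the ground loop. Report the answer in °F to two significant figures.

COP_HP = T_H/(T_H − T_C) gives T_H − T_C = T_H/COP.
With T_H = 292.59 K, T_C = 292.59 × (1 − 1/31) = 283.16 K.
Converting, 283.16 K = 50.01°F.

50 °F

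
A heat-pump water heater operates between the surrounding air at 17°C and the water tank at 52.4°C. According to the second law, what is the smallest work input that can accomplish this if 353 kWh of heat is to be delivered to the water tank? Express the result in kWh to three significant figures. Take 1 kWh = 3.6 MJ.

In absolute terms T_C = 290.15 K and T_H = 325.55 K, so ΔT = 35.40 K.
The reversible limit is COP_HP = T_H/ΔT = 9.196, so W_min = Q_H/COP = Q_H·ΔT/T_H.
W_min = 353.0 × 35.40/325.55 = 38.38 kWh.

38.4 kWh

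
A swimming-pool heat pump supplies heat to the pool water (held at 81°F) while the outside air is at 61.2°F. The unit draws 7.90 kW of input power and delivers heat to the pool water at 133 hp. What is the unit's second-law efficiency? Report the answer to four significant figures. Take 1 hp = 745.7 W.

Converting, Q̇_H = 133.0 hp = 99.18 kW, so COP_actual = Q̇_H/Ẇ = 99.18/7.900 = 12.55.
In absolute terms T_C = 289.37 K and T_H = 300.37 K, so ΔT = 11.00 K.
COP_Carnot = T_H/ΔT = 300.37/11.00 = 27.31.
η_II = COP_actual/COP_Carnot = 12.55/27.31 = 0.4597.

0.4597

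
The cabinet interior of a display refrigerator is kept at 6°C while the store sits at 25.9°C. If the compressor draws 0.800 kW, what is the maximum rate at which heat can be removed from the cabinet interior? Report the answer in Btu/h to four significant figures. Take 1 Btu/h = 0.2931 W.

In absolute terms T_C = 279.15 K and T_H = 299.05 K, so ΔT = 19.90 K.
COP_Carnot = T_C/ΔT = 279.15/19.90 = 14.03.
Q̇_max = COP_Carnot × Ẇ = 14.03 × 0.8000 kW = 11.22 kW = 38290 Btu/h.

38290 Btu/h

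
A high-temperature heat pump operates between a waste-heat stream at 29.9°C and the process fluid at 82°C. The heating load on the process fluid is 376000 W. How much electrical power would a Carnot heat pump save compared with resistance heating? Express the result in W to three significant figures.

321000 W

In absolute terms T_C = 303.05 K and T_H = 355.15 K, so ΔT = 52.10 K.
COP_Carnot = T_H/ΔT = 355.15/52.10 = 6.817.
Resistance heating needs Ẇ_res = Q̇_H = 376000 W; the reversible heat pump needs only Ẇ_hp = Q̇_H/COP = 55160 W.
Saving = 376000 − 55160 = 320800 W.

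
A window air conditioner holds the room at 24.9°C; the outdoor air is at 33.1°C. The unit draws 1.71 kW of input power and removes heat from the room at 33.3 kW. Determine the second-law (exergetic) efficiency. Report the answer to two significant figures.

0.54

COP_actual = Q̇_C/Ẇ = 33.30/1.710 = 19.47.
In absolute terms T_C = 298.05 K and T_H = 306.25 K, so ΔT = 8.200 K.
COP_Carnot = T_C/ΔT = 298.05/8.200 = 36.35.
η_II = COP_actual/COP_Carnot = 19.47/36.35 = 0.5358.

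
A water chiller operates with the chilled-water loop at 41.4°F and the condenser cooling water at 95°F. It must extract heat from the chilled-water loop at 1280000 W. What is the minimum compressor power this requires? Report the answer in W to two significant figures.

140000 W

In absolute terms T_C = 278.37 K and T_H = 308.15 K, so ΔT = 29.78 K.
COP_Carnot = T_C/ΔT = 278.37/29.78 = 9.348.
Ẇ_min = Q̇/COP_Carnot = 1280000/9.348 = 136900 W.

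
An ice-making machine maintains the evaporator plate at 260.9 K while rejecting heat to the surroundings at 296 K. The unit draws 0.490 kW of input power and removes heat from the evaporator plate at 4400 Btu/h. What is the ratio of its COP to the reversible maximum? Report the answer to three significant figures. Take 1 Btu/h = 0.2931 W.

0.354

Converting, Q̇_C = 4400 Btu/h = 1.290 kW, so COP_actual = Q̇_C/Ẇ = 1.290/0.4900 = 2.632.
The reservoir spacing is ΔT = 296 − 260.9 = 35.10 K.
COP_Carnot = T_C/ΔT = 260.90/35.10 = 7.433.
η_II = COP_actual/COP_Carnot = 2.632/7.433 = 0.3541.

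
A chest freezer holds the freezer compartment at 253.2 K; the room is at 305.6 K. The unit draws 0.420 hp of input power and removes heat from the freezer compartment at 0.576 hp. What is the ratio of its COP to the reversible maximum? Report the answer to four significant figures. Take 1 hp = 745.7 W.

COP_actual = Q̇_C/Ẇ = 0.5760/0.4200 = 1.371.
The reservoir spacing is ΔT = 305.6 − 253.2 = 52.40 K.
COP_Carnot = T_C/ΔT = 253.20/52.40 = 4.832.
η_II = COP_actual/COP_Carnot = 1.371/4.832 = 0.2838.

0.2838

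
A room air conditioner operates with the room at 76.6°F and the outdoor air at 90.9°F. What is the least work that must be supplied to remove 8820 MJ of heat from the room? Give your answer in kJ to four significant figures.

235200 kJ

In absolute terms T_C = 297.93 K and T_H = 305.87 K, so ΔT = 7.944 K.
The reversible limit is COP_R = T_C/ΔT = 37.50, so W_min = Q_C/COP = Q_C·ΔT/T_C.
W_min = 8820 × 7.944/297.93 = 235.2 MJ = 235200 kJ.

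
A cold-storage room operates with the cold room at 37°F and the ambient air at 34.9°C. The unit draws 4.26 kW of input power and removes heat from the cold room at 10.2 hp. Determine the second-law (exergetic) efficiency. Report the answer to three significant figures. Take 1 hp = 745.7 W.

Converting, Q̇_C = 10.20 hp = 7.606 kW, so COP_actual = Q̇_C/Ẇ = 7.606/4.260 = 1.785.
In absolute terms T_C = 275.93 K and T_H = 308.05 K, so ΔT = 32.12 K.
COP_Carnot = T_C/ΔT = 275.93/32.12 = 8.590.
η_II = COP_actual/COP_Carnot = 1.785/8.590 = 0.2079.

0.208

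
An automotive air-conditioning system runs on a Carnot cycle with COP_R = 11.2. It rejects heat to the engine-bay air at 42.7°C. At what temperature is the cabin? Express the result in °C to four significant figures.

16.81 °C

For a Carnot refrigerator COP_R = T_C/(T_H − T_C), so T_C = COP·T_H/(1 + COP).
With T_H = 315.85 K, T_C = 11.2 × 315.85/12.20 = 289.96 K.
Converting, 289.96 K = 16.81°C.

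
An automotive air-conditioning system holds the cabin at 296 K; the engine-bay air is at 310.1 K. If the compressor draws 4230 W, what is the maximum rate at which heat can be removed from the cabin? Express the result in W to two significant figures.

89000 W

The reservoir spacing is ΔT = 310.1 − 296 = 14.10 K.
COP_Carnot = T_C/ΔT = 296.00/14.10 = 20.99.
Q̇_max = COP_Carnot × Ẇ = 20.99 × 4230 W = 88800 W.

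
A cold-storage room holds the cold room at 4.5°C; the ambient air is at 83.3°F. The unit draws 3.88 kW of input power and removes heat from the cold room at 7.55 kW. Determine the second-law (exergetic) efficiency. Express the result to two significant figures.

0.17

COP_actual = Q̇_C/Ẇ = 7.550/3.880 = 1.946.
In absolute terms T_C = 277.65 K and T_H = 301.65 K, so ΔT = 24.00 K.
COP_Carnot = T_C/ΔT = 277.65/24.00 = 11.57.
η_II = COP_actual/COP_Carnot = 1.946/11.57 = 0.1682.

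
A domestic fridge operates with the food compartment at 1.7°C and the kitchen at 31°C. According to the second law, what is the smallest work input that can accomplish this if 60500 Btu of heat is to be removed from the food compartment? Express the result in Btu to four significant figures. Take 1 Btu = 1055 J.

In absolute terms T_C = 274.85 K and T_H = 304.15 K, so ΔT = 29.30 K.
The reversible limit is COP_R = T_C/ΔT = 9.381, so W_min = Q_C/COP = Q_C·ΔT/T_C.
W_min = 60500 × 29.30/274.85 = 6450 Btu.

6450 Btu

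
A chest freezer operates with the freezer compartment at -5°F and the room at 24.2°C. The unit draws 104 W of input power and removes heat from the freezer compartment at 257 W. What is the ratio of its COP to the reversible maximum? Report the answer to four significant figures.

0.4378

COP_actual = Q̇_C/Ẇ = 257.0/104.0 = 2.471.
In absolute terms T_C = 252.59 K and T_H = 297.35 K, so ΔT = 44.76 K.
COP_Carnot = T_C/ΔT = 252.59/44.76 = 5.644.
η_II = COP_actual/COP_Carnot = 2.471/5.644 = 0.4378.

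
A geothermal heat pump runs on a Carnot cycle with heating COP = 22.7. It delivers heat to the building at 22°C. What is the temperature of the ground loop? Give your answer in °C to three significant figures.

COP_HP = T_H/(T_H − T_C) gives T_H − T_C = T_H/COP.
With T_H = 295.15 K, T_C = 295.15 × (1 − 1/22.7) = 282.15 K.
Converting, 282.15 K = 9.00°C.

9.00 °C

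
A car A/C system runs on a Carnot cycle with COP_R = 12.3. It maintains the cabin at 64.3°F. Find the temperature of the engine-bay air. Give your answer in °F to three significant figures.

107 °F

COP_R = T_C/(T_H − T_C) gives T_H − T_C = T_C/COP.
With T_C = 291.09 K, T_H = 291.09 × (1 + 1/12.3) = 314.76 K.
Converting, 314.76 K = 106.90°F.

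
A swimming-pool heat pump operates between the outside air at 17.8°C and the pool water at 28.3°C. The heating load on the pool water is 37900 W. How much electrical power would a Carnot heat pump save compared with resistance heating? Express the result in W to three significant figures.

36600 W

In absolute terms T_C = 290.95 K and T_H = 301.45 K, so ΔT = 10.50 K.
COP_Carnot = T_H/ΔT = 301.45/10.50 = 28.71.
Resistance heating needs Ẇ_res = Q̇_H = 37900 W; the reversible heat pump needs only Ẇ_hp = Q̇_H/COP = 1320 W.
Saving = 37900 − 1320 = 36580 W.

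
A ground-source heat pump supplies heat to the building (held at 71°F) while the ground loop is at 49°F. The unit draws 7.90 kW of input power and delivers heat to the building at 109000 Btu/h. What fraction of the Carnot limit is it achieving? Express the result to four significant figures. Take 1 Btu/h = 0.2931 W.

Converting, Q̇_H = 109000 Btu/h = 31.95 kW, so COP_actual = Q̇_H/Ẇ = 31.95/7.900 = 4.044.
In absolute terms T_C = 282.59 K and T_H = 294.82 K, so ΔT = 12.22 K.
COP_Carnot = T_H/ΔT = 294.82/12.22 = 24.12.
η_II = COP_actual/COP_Carnot = 4.044/24.12 = 0.1677.

0.1677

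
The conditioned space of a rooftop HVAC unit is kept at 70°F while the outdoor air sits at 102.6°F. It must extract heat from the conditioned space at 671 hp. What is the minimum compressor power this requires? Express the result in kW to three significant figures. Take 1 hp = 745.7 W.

30.8 kW

In absolute terms T_C = 294.26 K and T_H = 312.37 K, so ΔT = 18.11 K.
COP_Carnot = T_C/ΔT = 294.26/18.11 = 16.25.
Ẇ_min = Q̇/COP_Carnot = 671.0/16.25 = 41.30 hp = 30.80 kW.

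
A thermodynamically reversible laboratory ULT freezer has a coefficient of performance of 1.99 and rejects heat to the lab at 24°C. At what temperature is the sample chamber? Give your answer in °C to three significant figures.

For a Carnot refrigerator COP_R = T_C/(T_H − T_C), so T_C = COP·T_H/(1 + COP).
With T_H = 297.15 K, T_C = 1.99 × 297.15/2.990 = 197.77 K.
Converting, 197.77 K = -75.38°C.

-75.4 °C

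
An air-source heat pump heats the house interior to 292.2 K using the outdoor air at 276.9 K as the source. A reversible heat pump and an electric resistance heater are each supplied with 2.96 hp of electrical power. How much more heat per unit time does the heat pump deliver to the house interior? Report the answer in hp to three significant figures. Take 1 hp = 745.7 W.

53.6 hp

The reservoir spacing is ΔT = 292.2 − 276.9 = 15.30 K.
COP_Carnot = T_H/ΔT = 292.20/15.30 = 19.10.
The heat pump delivers Q̇_H = COP × Ẇ = 56.53 hp; the resistance heater delivers Ẇ = 2.960 hp.
Extra = (COP − 1)·Ẇ = 53.57 hp.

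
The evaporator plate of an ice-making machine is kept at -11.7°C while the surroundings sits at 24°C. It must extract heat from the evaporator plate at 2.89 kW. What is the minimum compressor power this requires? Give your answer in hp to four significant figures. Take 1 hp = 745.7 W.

In absolute terms T_C = 261.45 K and T_H = 297.15 K, so ΔT = 35.70 K.
COP_Carnot = T_C/ΔT = 261.45/35.70 = 7.324.
Ẇ_min = Q̇/COP_Carnot = 2.890/7.324 = 0.3946 kW = 0.5292 hp.

0.5292 hp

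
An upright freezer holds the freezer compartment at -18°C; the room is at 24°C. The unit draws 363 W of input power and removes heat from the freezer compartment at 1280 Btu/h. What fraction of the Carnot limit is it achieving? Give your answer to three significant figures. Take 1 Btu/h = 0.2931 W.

Converting, Q̇_C = 1280 Btu/h = 375.2 W, so COP_actual = Q̇_C/Ẇ = 375.2/363.0 = 1.034.
In absolute terms T_C = 255.15 K and T_H = 297.15 K, so ΔT = 42.00 K.
COP_Carnot = T_C/ΔT = 255.15/42.00 = 6.075.
η_II = COP_actual/COP_Carnot = 1.034/6.075 = 0.1701.

0.170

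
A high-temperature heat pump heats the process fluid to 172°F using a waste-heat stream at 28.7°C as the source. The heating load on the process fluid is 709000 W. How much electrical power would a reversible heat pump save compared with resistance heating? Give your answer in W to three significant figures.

610000 W

In absolute terms T_C = 301.85 K and T_H = 350.93 K, so ΔT = 49.08 K.
COP_Carnot = T_H/ΔT = 350.93/49.08 = 7.150.
Resistance heating needs Ẇ_res = Q̇_H = 709000 W; the reversible heat pump needs only Ẇ_hp = Q̇_H/COP = 99150 W.
Saving = 709000 − 99150 = 609800 W.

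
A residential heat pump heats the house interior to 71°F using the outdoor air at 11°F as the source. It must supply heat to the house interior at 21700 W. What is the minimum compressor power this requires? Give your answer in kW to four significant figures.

In absolute terms T_C = 261.48 K and T_H = 294.82 K, so ΔT = 33.33 K.
COP_Carnot = T_H/ΔT = 294.82/33.33 = 8.845.
Ẇ_min = Q̇/COP_Carnot = 21700/8.845 = 2454 W = 2.454 kW.

2.454 kW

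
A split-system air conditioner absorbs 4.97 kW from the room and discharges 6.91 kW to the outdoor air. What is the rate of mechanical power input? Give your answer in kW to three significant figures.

For a cyclic device the first law requires Q̇_H = Q̇_C + Ẇ.
Ẇ = Q̇_H − Q̇_C = 1.940 kW.

1.94 kW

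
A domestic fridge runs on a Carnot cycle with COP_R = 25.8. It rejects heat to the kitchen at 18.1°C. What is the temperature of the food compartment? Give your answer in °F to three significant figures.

For a Carnot refrigerator COP_R = T_C/(T_H − T_C), so T_C = COP·T_H/(1 + COP).
With T_H = 291.25 K, T_C = 25.8 × 291.25/26.80 = 280.38 K.
Converting, 280.38 K = 45.02°F.

45.0 °F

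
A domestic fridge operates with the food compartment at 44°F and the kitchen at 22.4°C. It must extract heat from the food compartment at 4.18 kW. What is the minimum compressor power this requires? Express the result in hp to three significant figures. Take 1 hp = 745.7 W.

0.315 hp

In absolute terms T_C = 279.82 K and T_H = 295.55 K, so ΔT = 15.73 K.
COP_Carnot = T_C/ΔT = 279.82/15.73 = 17.78.
Ẇ_min = Q̇/COP_Carnot = 4.180/17.78 = 0.2350 kW = 0.3152 hp.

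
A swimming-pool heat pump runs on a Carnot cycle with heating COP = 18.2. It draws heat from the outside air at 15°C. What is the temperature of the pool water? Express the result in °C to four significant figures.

COP_HP = T_H/(T_H − T_C) rearranges to T_H = COP·T_C/(COP − 1).
With T_C = 288.15 K, T_H = 18.2 × 288.15/17.20 = 304.90 K.
Converting, 304.90 K = 31.75°C.

31.75 °C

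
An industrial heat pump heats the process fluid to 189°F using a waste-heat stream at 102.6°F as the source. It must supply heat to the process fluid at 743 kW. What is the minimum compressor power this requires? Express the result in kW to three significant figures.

99.0 kW

In absolute terms T_C = 312.37 K and T_H = 360.37 K, so ΔT = 48.00 K.
COP_Carnot = T_H/ΔT = 360.37/48.00 = 7.508.
Ẇ_min = Q̇/COP_Carnot = 743.0/7.508 = 98.96 kW.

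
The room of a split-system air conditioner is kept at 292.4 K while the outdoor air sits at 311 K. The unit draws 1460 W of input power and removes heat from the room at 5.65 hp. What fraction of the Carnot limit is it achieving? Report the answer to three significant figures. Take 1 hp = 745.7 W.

Converting, Q̇_C = 5.650 hp = 4213 W, so COP_actual = Q̇_C/Ẇ = 4213/1460 = 2.886.
The reservoir spacing is ΔT = 311 − 292.4 = 18.60 K.
COP_Carnot = T_C/ΔT = 292.40/18.60 = 15.72.
η_II = COP_actual/COP_Carnot = 2.886/15.72 = 0.1836.

0.184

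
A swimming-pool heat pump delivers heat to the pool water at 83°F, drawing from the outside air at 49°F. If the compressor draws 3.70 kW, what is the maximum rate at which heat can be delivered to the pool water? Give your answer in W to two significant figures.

In absolute terms T_C = 282.59 K and T_H = 301.48 K, so ΔT = 18.89 K.
COP_Carnot = T_H/ΔT = 301.48/18.89 = 15.96.
Q̇_max = COP_Carnot × Ẇ = 15.96 × 3.700 kW = 59.06 kW = 59060 W.

59000 W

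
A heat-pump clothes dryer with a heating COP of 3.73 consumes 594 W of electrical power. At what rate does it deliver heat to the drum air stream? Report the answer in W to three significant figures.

2220 W

Q̇_H = COP_HP × Ẇ = 3.73 × 594.0 = 2216 W.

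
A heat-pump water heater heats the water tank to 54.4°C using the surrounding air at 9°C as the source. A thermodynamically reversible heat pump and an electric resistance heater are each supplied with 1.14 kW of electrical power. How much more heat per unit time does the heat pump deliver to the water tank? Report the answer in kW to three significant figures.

In absolute terms T_C = 282.15 K and T_H = 327.55 K, so ΔT = 45.40 K.
COP_Carnot = T_H/ΔT = 327.55/45.40 = 7.215.
The heat pump delivers Q̇_H = COP × Ẇ = 8.225 kW; the resistance heater delivers Ẇ = 1.140 kW.
Extra = (COP − 1)·Ẇ = 7.085 kW.

7.08 kW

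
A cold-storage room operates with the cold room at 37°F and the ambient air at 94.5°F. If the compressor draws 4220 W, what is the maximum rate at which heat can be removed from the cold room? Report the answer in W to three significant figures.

In absolute terms T_C = 275.93 K and T_H = 307.87 K, so ΔT = 31.94 K.
COP_Carnot = T_C/ΔT = 275.93/31.94 = 8.638.
Q̇_max = COP_Carnot × Ẇ = 8.638 × 4220 W = 36450 W.

36500 W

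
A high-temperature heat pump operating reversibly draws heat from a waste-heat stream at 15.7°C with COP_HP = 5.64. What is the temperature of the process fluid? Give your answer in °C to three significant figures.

78.0 °C

COP_HP = T_H/(T_H − T_C) rearranges to T_H = COP·T_C/(COP − 1).
With T_C = 288.85 K, T_H = 5.64 × 288.85/4.640 = 351.10 K.
Converting, 351.10 K = 77.95°C.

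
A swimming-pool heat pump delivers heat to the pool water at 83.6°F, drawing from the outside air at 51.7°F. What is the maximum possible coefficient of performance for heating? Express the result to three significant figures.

In absolute terms T_C = 284.09 K and T_H = 301.82 K, so ΔT = 17.72 K.
For a reversible cycle, COP_Carnot = T_H/ΔT = 301.82/17.72 = 17.03.

17.0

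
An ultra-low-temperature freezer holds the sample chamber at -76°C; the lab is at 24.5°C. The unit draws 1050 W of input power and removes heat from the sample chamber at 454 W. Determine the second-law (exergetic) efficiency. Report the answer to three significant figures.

0.220

COP_actual = Q̇_C/Ẇ = 454.0/1050 = 0.4324.
In absolute terms T_C = 197.15 K and T_H = 297.65 K, so ΔT = 100.5 K.
COP_Carnot = T_C/ΔT = 197.15/100.5 = 1.962.
η_II = COP_actual/COP_Carnot = 0.4324/1.962 = 0.2204.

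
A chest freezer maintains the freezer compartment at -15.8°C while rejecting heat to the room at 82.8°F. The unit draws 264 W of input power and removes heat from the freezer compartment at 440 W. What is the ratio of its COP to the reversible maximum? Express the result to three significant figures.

0.285

COP_actual = Q̇_C/Ẇ = 440.0/264.0 = 1.667.
In absolute terms T_C = 257.35 K and T_H = 301.37 K, so ΔT = 44.02 K.
COP_Carnot = T_C/ΔT = 257.35/44.02 = 5.846.
η_II = COP_actual/COP_Carnot = 1.667/5.846 = 0.2851.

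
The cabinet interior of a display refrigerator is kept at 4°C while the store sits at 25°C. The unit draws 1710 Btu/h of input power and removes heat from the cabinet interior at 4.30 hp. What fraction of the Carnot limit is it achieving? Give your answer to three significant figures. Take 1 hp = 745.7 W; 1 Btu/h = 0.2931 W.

0.485

Converting, Q̇_C = 4.300 hp = 10940 Btu/h, so COP_actual = Q̇_C/Ẇ = 10940/1710 = 6.398.
In absolute terms T_C = 277.15 K and T_H = 298.15 K, so ΔT = 21.00 K.
COP_Carnot = T_C/ΔT = 277.15/21.00 = 13.20.
η_II = COP_actual/COP_Carnot = 6.398/13.20 = 0.4848.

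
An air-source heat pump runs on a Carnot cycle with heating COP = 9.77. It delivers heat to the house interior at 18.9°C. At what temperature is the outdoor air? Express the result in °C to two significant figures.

-11 °C

COP_HP = T_H/(T_H − T_C) gives T_H − T_C = T_H/COP.
With T_H = 292.05 K, T_C = 292.05 × (1 − 1/9.77) = 262.16 K.
Converting, 262.16 K = -10.99°C.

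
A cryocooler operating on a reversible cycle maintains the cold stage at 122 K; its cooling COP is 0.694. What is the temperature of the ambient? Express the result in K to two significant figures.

300 K

COP_R = T_C/(T_H − T_C) gives T_H − T_C = T_C/COP.
With T_C = 122.00 K, T_H = 122.00 × (1 + 1/0.694) = 297.79 K.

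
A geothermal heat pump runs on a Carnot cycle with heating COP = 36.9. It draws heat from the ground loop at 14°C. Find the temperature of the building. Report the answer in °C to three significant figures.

COP_HP = T_H/(T_H − T_C) rearranges to T_H = COP·T_C/(COP − 1).
With T_C = 287.15 K, T_H = 36.9 × 287.15/35.90 = 295.15 K.
Converting, 295.15 K = 22.00°C.

22.0 °C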